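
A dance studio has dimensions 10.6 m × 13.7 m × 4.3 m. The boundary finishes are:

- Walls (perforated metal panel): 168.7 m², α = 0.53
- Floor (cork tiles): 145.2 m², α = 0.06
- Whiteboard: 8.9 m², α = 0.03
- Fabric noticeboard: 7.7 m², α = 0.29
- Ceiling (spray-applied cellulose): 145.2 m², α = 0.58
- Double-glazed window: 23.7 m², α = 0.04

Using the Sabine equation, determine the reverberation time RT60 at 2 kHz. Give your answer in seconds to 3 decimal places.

Total absorption A = 168.7·0.53 + 145.2·0.06 + 8.9·0.03 + 7.7·0.29 + 145.2·0.58 + 23.7·0.04
  = 89.411 + 8.712 + 0.267 + 2.233 + 84.216 + 0.948 = 185.787 m² sabins.
V = 10.6·13.7·4.3 = 624.446 m³.
T = 0.161 V/A = 0.161·624.446/185.787 = 0.541 s.

0.541 s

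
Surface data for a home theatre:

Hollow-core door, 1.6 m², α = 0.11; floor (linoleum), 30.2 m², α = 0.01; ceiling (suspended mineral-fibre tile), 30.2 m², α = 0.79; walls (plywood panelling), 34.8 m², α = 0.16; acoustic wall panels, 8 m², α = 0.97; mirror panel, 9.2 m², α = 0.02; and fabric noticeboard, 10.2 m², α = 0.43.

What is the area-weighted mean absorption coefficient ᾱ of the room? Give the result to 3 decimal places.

S = Σ Sᵢ = 1.6 + 30.2 + 30.2 + 34.8 + 8 + 9.2 + 10.2 = 124.2 m².
Σ(Sᵢαᵢ) = 1.6·0.11 + 30.2·0.01 + 30.2·0.79 + 34.8·0.16 + 8·0.97 + 9.2·0.02 + 10.2·0.43 = 42.234.
ᾱ = 42.234 / 124.2 = 0.340.

0.340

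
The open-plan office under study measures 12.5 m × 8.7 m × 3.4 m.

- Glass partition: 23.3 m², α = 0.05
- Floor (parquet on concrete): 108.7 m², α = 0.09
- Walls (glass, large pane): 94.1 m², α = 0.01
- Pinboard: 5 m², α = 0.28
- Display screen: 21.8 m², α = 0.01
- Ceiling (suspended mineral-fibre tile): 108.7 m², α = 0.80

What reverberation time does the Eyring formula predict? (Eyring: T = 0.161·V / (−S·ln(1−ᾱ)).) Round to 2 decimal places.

0.51 seconds

Total surface area S = 23.3 + 108.7 + 94.1 + 5 + 21.8 + 108.7 = 361.6 m².
Absorption A = 23.3×0.05 + 108.7×0.09 + 94.1×0.01 + 5×0.28 + 21.8×0.01 + 108.7×0.80 = 100.467 sabins.
Mean coefficient ᾱ = A/S = 0.2778.
−S·ln(1−ᾱ) = −361.6 × ln(1 − 0.2778) = 117.684.
V = 12.5 × 8.7 × 3.4 = 369.75 m³.
T = 0.161·V/[−S·ln(1−ᾱ)] = 0.161·369.75/117.684 = 0.51 s.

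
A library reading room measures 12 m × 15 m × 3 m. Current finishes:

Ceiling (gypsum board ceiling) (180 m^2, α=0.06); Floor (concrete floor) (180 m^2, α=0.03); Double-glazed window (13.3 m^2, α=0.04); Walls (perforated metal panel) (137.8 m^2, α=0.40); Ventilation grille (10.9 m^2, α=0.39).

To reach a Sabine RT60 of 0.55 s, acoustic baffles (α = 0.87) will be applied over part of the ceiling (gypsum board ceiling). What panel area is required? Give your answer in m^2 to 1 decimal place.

101.2

Equivalent absorption area: A₁ = 180·0.06 + 180·0.03 + 13.3·0.04 + 137.8·0.40 + 10.9·0.39 = 76.103 m^2.
V = 540 m³. Target absorption A₂ = 0.161 × 540 / 0.55 = 158.073 sabins.
ΔA needed = 158.073 − 76.103 = 81.970 sabins.
Each m^2 of panel replacing the ceiling (gypsum board ceiling) adds (0.87 − 0.06) = 0.81 sabins.
Area = ΔA/Δα = 81.970/0.81 = 101.2 m^2.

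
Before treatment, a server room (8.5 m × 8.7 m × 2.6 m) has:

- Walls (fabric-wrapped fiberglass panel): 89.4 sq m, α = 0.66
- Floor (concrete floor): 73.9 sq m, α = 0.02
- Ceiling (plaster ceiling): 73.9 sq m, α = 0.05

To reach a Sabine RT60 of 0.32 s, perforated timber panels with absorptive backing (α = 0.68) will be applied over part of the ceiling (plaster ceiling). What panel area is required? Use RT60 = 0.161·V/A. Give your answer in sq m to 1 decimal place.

Summing Sᵢαᵢ: 59.004 + 1.478 + 3.695 → A₁ = 64.177 sabins.
Required A₂ = 0.161·192.27/0.32 = 96.736 sabins.
ΔA needed = 96.736 − 64.177 = 32.559 sabins.
Net gain per sq m: Δα = 0.68 − 0.05 = 0.63.
Area = ΔA/Δα = 32.559/0.63 = 51.7 sq m.

51.7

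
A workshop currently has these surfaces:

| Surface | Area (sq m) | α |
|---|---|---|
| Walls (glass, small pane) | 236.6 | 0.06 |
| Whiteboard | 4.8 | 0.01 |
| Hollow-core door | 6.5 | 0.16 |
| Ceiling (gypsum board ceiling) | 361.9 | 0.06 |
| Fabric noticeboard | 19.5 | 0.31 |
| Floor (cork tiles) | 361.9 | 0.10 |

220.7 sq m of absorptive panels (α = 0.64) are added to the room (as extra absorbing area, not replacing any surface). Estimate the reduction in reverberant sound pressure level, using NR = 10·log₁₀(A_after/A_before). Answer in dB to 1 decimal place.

4.4 dB

Summing Sᵢαᵢ: 14.196 + 0.048 + 1.040 + 21.714 + 6.045 + 36.190 → A_before = 79.233 sabins.
Added absorption = 220.7 × 0.64 = 141.248 sabins.
A_after = 79.233 + 141.248 = 220.481 sabins.
Reduction = 10 log₁₀(A_after/A_before) = 10 log₁₀(2.7827) = 4.4 dB.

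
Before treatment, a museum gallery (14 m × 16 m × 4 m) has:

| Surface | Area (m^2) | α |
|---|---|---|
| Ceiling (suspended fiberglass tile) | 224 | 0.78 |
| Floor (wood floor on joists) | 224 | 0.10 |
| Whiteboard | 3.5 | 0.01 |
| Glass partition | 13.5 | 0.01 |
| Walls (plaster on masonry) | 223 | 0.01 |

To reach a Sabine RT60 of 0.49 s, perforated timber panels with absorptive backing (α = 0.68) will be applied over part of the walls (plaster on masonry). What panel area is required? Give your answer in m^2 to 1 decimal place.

141.6

Equivalent absorption area: A₁ = 224×0.78 + 224×0.10 + 3.5×0.01 + 13.5×0.01 + 223×0.01 = 199.520 m^2.
V = 896 m³. Target absorption A₂ = 0.161 × 896 / 0.49 = 294.400 sabins.
Absorption to add: 294.400 − 199.520 = 94.880 sabins.
Each m^2 of panel replacing the walls (plaster on masonry) adds (0.68 − 0.01) = 0.67 sabins.
Panel area = 94.880 / 0.67 = 141.6 m^2.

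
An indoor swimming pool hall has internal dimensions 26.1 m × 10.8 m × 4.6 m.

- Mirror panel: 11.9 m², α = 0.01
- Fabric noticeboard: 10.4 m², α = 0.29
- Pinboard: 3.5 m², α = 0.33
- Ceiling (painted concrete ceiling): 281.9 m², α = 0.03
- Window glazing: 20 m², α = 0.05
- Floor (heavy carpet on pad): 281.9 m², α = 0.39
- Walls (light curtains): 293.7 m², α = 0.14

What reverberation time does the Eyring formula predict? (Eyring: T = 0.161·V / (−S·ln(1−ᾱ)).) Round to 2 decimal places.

S = Σ Sᵢ = 903.3 m².
Σ(Sᵢαᵢ) = 11.9·0.01 + 10.4·0.29 + 3.5·0.33 + 281.9·0.03 + 20·0.05 + 281.9·0.39 + 293.7·0.14 = 164.806.
Mean coefficient ᾱ = A/S = 0.1824.
Eyring denominator: −S ln(1−ᾱ) = 181.908.
V = 26.1 × 10.8 × 4.6 = 1296.648 m³.
RT60 = 0.161 × 1296.648 / 181.908 = 1.15 s.

1.15 s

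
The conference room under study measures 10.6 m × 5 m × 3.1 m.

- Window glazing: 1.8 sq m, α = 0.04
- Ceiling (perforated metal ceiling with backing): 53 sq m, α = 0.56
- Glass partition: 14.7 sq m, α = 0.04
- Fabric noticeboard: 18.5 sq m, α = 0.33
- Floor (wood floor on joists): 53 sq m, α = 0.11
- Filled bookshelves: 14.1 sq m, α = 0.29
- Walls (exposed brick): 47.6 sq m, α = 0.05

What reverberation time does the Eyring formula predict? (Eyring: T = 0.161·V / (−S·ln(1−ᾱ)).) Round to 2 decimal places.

Total surface area S = 1.8 + 53 + 14.7 + 18.5 + 53 + 14.1 + 47.6 = 202.7 sq m.
Σ(Sᵢαᵢ) = 1.8×0.04 + 53×0.56 + 14.7×0.04 + 18.5×0.33 + 53×0.11 + 14.1×0.29 + 47.6×0.05 = 48.744.
ᾱ = 48.744 / 202.7 = 0.2405.
Eyring denominator: −S ln(1−ᾱ) = 55.762.
V = 10.6 × 5 × 3.1 = 164.3 m³.
RT60 = 0.161 × 164.3 / 55.762 = 0.47 s.

0.47 seconds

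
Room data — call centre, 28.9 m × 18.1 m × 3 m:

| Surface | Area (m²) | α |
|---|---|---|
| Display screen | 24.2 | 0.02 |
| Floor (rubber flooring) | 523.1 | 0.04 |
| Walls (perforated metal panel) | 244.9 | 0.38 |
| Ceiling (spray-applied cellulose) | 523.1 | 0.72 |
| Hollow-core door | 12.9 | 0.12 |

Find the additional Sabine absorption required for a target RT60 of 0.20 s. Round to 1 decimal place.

770.6 sabins

Equivalent absorption area: A₁ = 24.2·0.02 + 523.1·0.04 + 244.9·0.38 + 523.1·0.72 + 12.9·0.12 = 492.650 m².
For T = 0.20 s, need A₂ = 0.161·V/T = 0.161·1569.27/0.20 = 1263.262 sabins.
Additional absorption ΔA = 1263.262 − 492.650 = 770.6 sabins.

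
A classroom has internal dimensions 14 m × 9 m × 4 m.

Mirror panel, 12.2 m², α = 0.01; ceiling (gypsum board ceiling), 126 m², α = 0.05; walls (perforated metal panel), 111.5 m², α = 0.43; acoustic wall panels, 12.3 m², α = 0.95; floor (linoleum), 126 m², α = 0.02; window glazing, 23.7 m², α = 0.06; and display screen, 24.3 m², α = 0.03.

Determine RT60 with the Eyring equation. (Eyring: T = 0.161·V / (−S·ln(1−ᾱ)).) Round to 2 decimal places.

Total surface area S = 12.2 + 126 + 111.5 + 12.3 + 126 + 23.7 + 24.3 = 436.0 m².
Σ(Sᵢαᵢ) = 12.2·0.01 + 126·0.05 + 111.5·0.43 + 12.3·0.95 + 126·0.02 + 23.7·0.06 + 24.3·0.03 = 70.723.
ᾱ = 70.723 / 436.0 = 0.1622.
−S·ln(1−ᾱ) = −436.0 × ln(1 − 0.1622) = 77.161.
V = 14 × 9 × 4 = 504 m³.
RT60 = 0.161 × 504 / 77.161 = 1.05 s.

1.05 s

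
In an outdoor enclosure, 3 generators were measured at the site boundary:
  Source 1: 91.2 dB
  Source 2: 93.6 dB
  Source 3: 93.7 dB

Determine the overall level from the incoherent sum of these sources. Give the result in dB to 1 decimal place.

97.7 dB

Converting to relative power and adding: 10^(91.2/10) + 10^(93.6/10) + 10^(93.7/10) = 5.953e+09.
Combined level = 10 log₁₀(5.953e+09) = 97.7 dB.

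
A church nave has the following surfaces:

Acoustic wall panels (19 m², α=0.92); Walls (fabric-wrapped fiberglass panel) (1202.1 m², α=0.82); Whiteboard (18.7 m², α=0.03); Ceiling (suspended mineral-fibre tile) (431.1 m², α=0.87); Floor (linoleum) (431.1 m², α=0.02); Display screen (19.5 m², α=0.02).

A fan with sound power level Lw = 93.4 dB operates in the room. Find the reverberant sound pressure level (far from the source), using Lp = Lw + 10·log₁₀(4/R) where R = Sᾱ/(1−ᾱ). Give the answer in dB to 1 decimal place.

63.4 dB

A = 1387.832 sabins; S = 2121.5 m².
ᾱ = 1387.832/2121.5 = 0.6542; R = Sᾱ/(1−ᾱ) = 1387.832/(1−0.6542) = 4013.395 m².
Lp = Lw + 10 log₁₀(4/R) = 93.4 -30.01 = 63.4 dB.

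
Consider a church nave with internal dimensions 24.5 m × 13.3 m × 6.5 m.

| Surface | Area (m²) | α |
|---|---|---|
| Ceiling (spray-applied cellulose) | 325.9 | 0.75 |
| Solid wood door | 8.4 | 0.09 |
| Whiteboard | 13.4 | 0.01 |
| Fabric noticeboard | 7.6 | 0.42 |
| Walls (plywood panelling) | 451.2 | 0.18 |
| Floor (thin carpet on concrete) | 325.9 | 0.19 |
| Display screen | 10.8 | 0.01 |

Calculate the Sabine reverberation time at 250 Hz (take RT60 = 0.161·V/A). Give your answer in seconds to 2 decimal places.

Summing Sᵢαᵢ: 244.425 + 0.756 + 0.134 + 3.192 + 81.216 + 61.921 + 0.108 → A = 391.752 sabins.
V = 24.5·13.3·6.5 = 2118.025 m³.
RT60 = 0.161 · V / A = 0.161 × 2118.025 / 391.752 = 0.87 s.

0.87 seconds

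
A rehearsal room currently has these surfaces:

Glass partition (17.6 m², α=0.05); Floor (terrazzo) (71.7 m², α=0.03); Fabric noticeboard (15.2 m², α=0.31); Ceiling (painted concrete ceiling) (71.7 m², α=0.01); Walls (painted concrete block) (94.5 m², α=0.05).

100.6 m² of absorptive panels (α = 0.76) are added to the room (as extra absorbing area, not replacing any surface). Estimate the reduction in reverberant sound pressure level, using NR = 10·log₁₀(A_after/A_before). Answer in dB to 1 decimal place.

8.3 dB

Summing Sᵢαᵢ: 0.880 + 2.151 + 4.712 + 0.717 + 4.725 → A_before = 13.185 sabins.
Added absorption = 100.6 × 0.76 = 76.456 sabins.
A_after = 13.185 + 76.456 = 89.641 sabins.
NR = 10·log₁₀(89.641/13.185) = 8.3 dB.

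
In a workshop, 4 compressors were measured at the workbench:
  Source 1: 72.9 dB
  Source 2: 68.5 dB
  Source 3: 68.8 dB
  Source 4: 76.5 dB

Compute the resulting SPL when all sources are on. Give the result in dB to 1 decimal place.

Converting to relative power and adding: 10^(72.9/10) + 10^(68.5/10) + 10^(68.8/10) + 10^(76.5/10) = 7.883e+07.
Back to dB: 10·log₁₀ Σ = 79.0 dB.

79.0 dB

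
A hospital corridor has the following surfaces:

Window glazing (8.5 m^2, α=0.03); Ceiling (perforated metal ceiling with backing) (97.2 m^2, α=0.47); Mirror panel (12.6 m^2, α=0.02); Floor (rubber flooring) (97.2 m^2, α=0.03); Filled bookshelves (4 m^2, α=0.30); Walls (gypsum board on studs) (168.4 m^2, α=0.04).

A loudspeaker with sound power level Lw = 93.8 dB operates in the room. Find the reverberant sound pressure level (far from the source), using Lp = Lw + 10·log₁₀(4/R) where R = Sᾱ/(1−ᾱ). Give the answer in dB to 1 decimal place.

A = 57.043 sabins; S = 387.9 m^2.
ᾱ = 57.043/387.9 = 0.1471; R = Sᾱ/(1−ᾱ) = 57.043/(1−0.1471) = 66.881 m^2.
Lp = 93.8 + 10·log₁₀(4/66.881) = 93.8 + (-12.23) = 81.6 dB.

81.6 dB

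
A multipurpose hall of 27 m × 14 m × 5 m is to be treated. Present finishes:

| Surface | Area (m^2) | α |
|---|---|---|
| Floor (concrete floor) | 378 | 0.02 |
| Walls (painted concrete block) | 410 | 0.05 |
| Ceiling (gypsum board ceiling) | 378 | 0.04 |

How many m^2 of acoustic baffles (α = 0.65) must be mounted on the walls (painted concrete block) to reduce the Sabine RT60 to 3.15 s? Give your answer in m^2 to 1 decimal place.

Summing Sᵢαᵢ: 7.560 + 20.500 + 15.120 → A₁ = 43.180 sabins.
V = 1890 m³. Target absorption A₂ = 0.161 × 1890 / 3.15 = 96.600 sabins.
Absorption to add: 96.600 − 43.180 = 53.420 sabins.
Each m^2 of panel replacing the walls (painted concrete block) adds (0.65 − 0.05) = 0.60 sabins.
Area = ΔA/Δα = 53.420/0.60 = 89.0 m^2.

89.0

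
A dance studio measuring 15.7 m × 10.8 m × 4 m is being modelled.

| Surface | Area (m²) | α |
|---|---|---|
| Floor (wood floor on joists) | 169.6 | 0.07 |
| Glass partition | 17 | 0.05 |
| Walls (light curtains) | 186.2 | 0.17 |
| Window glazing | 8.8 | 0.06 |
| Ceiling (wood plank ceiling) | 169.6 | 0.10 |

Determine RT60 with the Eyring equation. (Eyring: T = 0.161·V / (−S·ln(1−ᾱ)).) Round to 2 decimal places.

Total surface area S = 169.6 + 17 + 186.2 + 8.8 + 169.6 = 551.2 m².
Σ(Sᵢαᵢ) = 169.6·0.07 + 17·0.05 + 186.2·0.17 + 8.8·0.06 + 169.6·0.10 = 61.864.
Mean coefficient ᾱ = A/S = 0.1122.
Eyring denominator: −S ln(1−ᾱ) = 65.598.
V = 15.7 × 10.8 × 4 = 678.24 m³.
RT60 = 0.161 × 678.24 / 65.598 = 1.66 s.

1.66 s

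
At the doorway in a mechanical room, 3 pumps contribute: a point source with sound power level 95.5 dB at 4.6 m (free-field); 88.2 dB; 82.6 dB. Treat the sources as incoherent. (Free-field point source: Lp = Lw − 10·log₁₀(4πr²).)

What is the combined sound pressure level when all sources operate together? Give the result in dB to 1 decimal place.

89.3 dB

Source at 4.6 m: Lp = 95.5 − 10·log₁₀(4π·4.6²) = 95.5 − 10·log₁₀(265.904) = 71.3 dB.
Σ 10^(Lᵢ/10) = 8.562e+08.
Combined level = 10 log₁₀(8.562e+08) = 89.3 dB.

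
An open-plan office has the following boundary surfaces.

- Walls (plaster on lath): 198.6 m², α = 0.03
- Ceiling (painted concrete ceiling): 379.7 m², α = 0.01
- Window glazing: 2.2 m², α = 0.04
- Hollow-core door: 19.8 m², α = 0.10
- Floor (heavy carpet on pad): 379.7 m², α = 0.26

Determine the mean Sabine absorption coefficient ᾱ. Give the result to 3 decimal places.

0.113

Total surface area S = 980.0 m².
Weighted sum Σ Sα = 110.545.
ᾱ = A/S = 0.113.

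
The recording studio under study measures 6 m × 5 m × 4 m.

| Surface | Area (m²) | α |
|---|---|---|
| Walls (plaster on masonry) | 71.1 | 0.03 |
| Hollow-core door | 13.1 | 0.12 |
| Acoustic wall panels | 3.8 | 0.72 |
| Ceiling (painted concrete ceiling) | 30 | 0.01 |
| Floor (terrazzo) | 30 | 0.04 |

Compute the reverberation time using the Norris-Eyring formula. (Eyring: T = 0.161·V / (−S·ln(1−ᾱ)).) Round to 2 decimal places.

2.37 s

Total surface area S = 71.1 + 13.1 + 3.8 + 30 + 30 = 148.0 m².
Σ(Sᵢαᵢ) = 71.1×0.03 + 13.1×0.12 + 3.8×0.72 + 30×0.01 + 30×0.04 = 7.941.
Mean coefficient ᾱ = A/S = 0.0537.
Eyring denominator: −S ln(1−ᾱ) = 8.169.
V = 6 × 5 × 4 = 120 m³.
RT60 = 0.161 × 120 / 8.169 = 2.37 s.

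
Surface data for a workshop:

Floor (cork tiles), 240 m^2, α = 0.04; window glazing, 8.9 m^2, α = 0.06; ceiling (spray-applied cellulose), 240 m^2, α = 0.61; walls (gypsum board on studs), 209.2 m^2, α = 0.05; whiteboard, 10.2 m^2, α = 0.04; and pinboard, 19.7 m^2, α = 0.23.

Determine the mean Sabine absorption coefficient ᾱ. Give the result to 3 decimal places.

Total surface area S = 728.0 m^2.
Σ(Sᵢαᵢ) = 240×0.04 + 8.9×0.06 + 240×0.61 + 209.2×0.05 + 10.2×0.04 + 19.7×0.23 = 171.933.
ᾱ = 171.933 / 728.0 = 0.236.

0.236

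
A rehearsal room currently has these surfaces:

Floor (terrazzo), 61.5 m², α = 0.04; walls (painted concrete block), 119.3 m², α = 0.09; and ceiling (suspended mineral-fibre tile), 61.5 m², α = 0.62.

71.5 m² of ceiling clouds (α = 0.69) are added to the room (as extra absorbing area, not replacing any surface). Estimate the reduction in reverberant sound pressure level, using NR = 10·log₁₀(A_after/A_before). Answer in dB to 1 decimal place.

2.9 dB

Equivalent absorption area: A_before = 61.5·0.04 + 119.3·0.09 + 61.5·0.62 = 51.327 m².
Treatment contributes 71.5·0.69 = 49.335 sabins.
New total A_after = 100.662 sabins.
NR = 10·log₁₀(100.662/51.327) = 2.9 dB.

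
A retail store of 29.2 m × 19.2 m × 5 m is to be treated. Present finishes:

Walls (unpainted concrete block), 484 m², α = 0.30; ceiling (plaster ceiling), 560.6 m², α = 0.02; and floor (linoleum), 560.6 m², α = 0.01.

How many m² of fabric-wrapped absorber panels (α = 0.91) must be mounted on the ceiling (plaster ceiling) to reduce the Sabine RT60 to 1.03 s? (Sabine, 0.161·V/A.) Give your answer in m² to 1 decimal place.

310.3

Summing Sᵢαᵢ: 145.200 + 11.212 + 5.606 → A₁ = 162.018 sabins.
Required A₂ = 0.161·2803.2/1.03 = 438.170 sabins.
ΔA needed = 438.170 − 162.018 = 276.152 sabins.
Net gain per m²: Δα = 0.91 − 0.02 = 0.89.
Panel area = 276.152 / 0.89 = 310.3 m².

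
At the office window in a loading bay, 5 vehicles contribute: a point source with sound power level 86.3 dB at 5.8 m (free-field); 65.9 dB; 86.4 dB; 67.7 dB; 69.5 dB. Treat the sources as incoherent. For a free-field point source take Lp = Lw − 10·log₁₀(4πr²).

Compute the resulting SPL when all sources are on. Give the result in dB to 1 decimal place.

86.6 dB

Source at 5.8 m: Lp = 86.3 − 10·log₁₀(4π·5.8²) = 86.3 − 10·log₁₀(422.733) = 60.0 dB.
Σ 10^(Lᵢ/10) = 4.562e+08.
Back to dB: 10·log₁₀ Σ = 86.6 dB.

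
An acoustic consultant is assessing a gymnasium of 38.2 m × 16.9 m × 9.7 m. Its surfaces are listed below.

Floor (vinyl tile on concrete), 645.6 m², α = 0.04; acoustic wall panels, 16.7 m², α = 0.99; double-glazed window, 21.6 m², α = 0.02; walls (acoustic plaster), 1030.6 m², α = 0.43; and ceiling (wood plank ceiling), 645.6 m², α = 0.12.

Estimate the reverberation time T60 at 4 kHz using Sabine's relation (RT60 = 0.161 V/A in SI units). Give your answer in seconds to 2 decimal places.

Summing Sᵢαᵢ: 25.824 + 16.533 + 0.432 + 443.158 + 77.472 → A = 563.419 sabins.
Room volume: 6262.126 m³.
Sabine: RT60 = 0.161 × 6262.126 / 563.419 = 1.79 s.

1.79 sec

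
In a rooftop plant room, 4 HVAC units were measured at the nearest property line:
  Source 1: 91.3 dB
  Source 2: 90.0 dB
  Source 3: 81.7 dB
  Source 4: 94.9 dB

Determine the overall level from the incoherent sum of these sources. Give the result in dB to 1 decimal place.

97.5 dB

Sum in the linear (power) domain: Σ 10^(Lᵢ/10) = 10^(91.3/10) + 10^(90.0/10) + 10^(81.7/10) + 10^(94.9/10) = 5.587e+09.
Combined level = 10 log₁₀(5.587e+09) = 97.5 dB.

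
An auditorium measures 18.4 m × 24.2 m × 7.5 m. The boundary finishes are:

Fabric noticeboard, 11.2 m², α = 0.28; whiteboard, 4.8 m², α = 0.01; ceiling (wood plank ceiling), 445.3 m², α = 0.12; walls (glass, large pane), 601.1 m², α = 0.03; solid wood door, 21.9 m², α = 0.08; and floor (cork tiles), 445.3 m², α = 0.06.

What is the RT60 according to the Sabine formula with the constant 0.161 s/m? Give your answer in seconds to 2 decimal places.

Total absorption A = 11.2·0.28 + 4.8·0.01 + 445.3·0.12 + 601.1·0.03 + 21.9·0.08 + 445.3·0.06
  = 3.136 + 0.048 + 53.436 + 18.033 + 1.752 + 26.718 = 103.123 m² sabins.
Room volume: 3339.6 m³.
Sabine: RT60 = 0.161 × 3339.6 / 103.123 = 5.21 s.

5.21 seconds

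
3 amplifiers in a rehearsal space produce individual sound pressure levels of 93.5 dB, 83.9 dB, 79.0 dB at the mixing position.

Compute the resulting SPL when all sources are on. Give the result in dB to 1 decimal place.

94.1 dB

Σ 10^(Lᵢ/10) = 2.564e+09.
L_total = 10·log₁₀(2.564e+09) = 94.1 dB.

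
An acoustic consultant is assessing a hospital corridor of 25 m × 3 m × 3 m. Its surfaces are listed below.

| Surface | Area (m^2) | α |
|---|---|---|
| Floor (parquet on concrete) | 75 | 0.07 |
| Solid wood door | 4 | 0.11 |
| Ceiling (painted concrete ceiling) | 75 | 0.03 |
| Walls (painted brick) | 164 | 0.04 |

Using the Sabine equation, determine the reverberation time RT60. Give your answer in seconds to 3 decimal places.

Summing Sᵢαᵢ: 5.250 + 0.440 + 2.250 + 6.560 → A = 14.500 sabins.
Room volume: 225 m³.
T = 0.161 V/A = 0.161·225/14.500 = 2.498 s.

2.498 s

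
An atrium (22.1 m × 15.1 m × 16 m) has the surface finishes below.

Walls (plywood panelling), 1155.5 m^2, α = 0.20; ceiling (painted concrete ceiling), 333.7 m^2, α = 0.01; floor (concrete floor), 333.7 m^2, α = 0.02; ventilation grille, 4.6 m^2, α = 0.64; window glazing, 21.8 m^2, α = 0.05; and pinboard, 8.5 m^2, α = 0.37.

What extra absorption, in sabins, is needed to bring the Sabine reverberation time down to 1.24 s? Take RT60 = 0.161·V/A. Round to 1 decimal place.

445.0 sabins

Equivalent absorption area: A₁ = 1155.5·0.20 + 333.7·0.01 + 333.7·0.02 + 4.6·0.64 + 21.8·0.05 + 8.5·0.37 = 248.290 m^2.
V = 5339.36 m³. Required absorption A₂ = 0.161 × 5339.36 / 1.24 = 693.256 sabins.
Additional absorption ΔA = 693.256 − 248.290 = 445.0 sabins.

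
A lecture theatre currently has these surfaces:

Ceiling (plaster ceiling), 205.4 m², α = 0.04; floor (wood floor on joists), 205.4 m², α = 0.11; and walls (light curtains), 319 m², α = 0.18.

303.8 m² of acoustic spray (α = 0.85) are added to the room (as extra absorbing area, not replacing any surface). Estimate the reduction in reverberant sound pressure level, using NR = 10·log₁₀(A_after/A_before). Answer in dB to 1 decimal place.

5.9 dB

Equivalent absorption area: A_before = 205.4*0.04 + 205.4*0.11 + 319*0.18 = 88.230 m².
Added absorption = 303.8 × 0.85 = 258.230 sabins.
A_after = 88.230 + 258.230 = 346.460 sabins.
Reduction = 10 log₁₀(A_after/A_before) = 10 log₁₀(3.9268) = 5.9 dB.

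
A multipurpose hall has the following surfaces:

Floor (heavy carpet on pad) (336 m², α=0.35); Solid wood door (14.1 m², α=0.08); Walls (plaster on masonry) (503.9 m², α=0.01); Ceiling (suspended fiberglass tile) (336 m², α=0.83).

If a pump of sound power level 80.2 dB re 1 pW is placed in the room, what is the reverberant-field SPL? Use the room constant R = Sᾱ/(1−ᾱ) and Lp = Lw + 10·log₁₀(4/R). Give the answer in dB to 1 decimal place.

Σ(Sᵢαᵢ) = 336·0.35 + 14.1·0.08 + 503.9·0.01 + 336·0.83 = 402.647; total area S = 1190.0 m².
ᾱ = 402.647/1190.0 = 0.3384; R = Sᾱ/(1−ᾱ) = 402.647/(1−0.3384) = 608.596 m².
Lp = 80.2 + 10·log₁₀(4/608.596) = 80.2 + (-21.82) = 58.4 dB.

58.4 dB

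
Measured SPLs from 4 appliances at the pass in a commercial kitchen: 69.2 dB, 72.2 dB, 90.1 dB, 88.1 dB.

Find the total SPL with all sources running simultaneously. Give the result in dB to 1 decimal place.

92.3 dB

Σ 10^(Lᵢ/10) = 1.694e+09.
L_total = 10·log₁₀(1.694e+09) = 92.3 dB.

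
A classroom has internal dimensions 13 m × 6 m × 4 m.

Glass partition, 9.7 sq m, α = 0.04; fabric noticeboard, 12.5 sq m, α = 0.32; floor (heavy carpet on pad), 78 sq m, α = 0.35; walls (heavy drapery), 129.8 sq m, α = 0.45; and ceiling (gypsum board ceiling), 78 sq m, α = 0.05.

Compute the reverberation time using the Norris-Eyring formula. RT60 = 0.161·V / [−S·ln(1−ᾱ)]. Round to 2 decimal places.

0.45 sec

Total surface area S = 9.7 + 12.5 + 78 + 129.8 + 78 = 308.0 sq m.
Absorption A = 9.7×0.04 + 12.5×0.32 + 78×0.35 + 129.8×0.45 + 78×0.05 = 93.998 sabins.
ᾱ = 93.998 / 308.0 = 0.3052.
−S·ln(1−ᾱ) = −308.0 × ln(1 − 0.3052) = 112.152.
V = 13 × 6 × 4 = 312 m³.
RT60 = 0.161 × 312 / 112.152 = 0.45 s.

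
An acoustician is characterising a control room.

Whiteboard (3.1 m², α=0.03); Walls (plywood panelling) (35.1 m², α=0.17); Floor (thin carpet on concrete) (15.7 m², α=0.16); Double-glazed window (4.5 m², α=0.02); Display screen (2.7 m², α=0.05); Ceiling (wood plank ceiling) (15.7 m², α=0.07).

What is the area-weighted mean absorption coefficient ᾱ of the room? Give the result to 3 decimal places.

0.129

S = Σ Sᵢ = 3.1 + 35.1 + 15.7 + 4.5 + 2.7 + 15.7 = 76.8 m².
Weighted sum Σ Sα = 9.896.
ᾱ = 9.896 / 76.8 = 0.129.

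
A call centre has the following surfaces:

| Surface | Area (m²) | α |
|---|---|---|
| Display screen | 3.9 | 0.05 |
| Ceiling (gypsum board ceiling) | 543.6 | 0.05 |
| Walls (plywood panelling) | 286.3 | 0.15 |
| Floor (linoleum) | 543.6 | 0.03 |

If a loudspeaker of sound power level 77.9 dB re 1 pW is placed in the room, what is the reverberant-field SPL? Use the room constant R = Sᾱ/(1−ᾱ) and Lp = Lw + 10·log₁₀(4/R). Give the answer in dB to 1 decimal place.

64.3 dB

Σ(Sᵢαᵢ) = 3.9·0.05 + 543.6·0.05 + 286.3·0.15 + 543.6·0.03 = 86.628; total area S = 1377.4 m².
ᾱ = 0.0629, so room constant R = A/(1−ᾱ) = 92.443 m².
Lp = Lw + 10 log₁₀(4/R) = 77.9 -13.64 = 64.3 dB.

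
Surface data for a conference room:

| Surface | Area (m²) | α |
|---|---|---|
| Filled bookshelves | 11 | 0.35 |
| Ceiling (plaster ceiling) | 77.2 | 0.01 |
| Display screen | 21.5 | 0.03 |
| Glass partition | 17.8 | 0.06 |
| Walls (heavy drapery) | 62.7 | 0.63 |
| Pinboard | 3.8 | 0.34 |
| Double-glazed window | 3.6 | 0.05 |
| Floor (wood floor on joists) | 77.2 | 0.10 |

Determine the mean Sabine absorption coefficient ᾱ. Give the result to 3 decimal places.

Total surface area S = 274.8 m².
A = 11×0.35 + 77.2×0.01 + 21.5×0.03 + 17.8×0.06 + 62.7×0.63 + 3.8×0.34 + 3.6×0.05 + 77.2×0.10 = 55.028 sabins.
ᾱ = A/S = 0.200.

0.200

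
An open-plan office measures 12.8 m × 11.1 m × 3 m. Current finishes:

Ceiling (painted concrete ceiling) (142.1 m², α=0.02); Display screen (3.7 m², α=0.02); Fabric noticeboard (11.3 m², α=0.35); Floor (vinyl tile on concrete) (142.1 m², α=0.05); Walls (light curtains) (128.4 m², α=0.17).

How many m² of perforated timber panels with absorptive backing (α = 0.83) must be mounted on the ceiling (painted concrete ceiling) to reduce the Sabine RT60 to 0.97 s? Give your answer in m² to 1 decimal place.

43.1

Summing Sᵢαᵢ: 2.842 + 0.074 + 3.955 + 7.105 + 21.828 → A₁ = 35.804 sabins.
V = 426.24 m³. Target absorption A₂ = 0.161 × 426.24 / 0.97 = 70.747 sabins.
Absorption to add: 70.747 − 35.804 = 34.943 sabins.
Net gain per m²: Δα = 0.83 − 0.02 = 0.81.
Panel area = 34.943 / 0.81 = 43.1 m².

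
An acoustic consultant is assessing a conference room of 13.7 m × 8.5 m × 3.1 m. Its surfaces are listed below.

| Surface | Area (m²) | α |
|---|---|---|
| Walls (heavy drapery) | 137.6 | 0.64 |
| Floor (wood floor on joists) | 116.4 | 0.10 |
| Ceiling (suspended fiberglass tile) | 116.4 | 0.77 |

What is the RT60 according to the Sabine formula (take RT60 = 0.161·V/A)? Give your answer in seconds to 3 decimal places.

0.307 s

Equivalent absorption area: A = 137.6·0.64 + 116.4·0.10 + 116.4·0.77 = 189.332 m².
V = 13.7·8.5·3.1 = 360.995 m³.
Sabine: RT60 = 0.161 × 360.995 / 189.332 = 0.307 s.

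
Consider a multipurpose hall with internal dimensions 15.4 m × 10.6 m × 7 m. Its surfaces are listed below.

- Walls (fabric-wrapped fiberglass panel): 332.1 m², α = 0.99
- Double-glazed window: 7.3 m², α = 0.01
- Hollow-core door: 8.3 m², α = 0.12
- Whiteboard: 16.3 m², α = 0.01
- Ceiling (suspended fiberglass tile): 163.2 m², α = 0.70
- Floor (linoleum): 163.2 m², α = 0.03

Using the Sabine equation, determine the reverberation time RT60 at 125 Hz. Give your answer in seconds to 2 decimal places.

0.41 seconds

Total absorption A = 332.1·0.99 + 7.3·0.01 + 8.3·0.12 + 16.3·0.01 + 163.2·0.70 + 163.2·0.03
  = 328.779 + 0.073 + 0.996 + 0.163 + 114.240 + 4.896 = 449.147 m² sabins.
Room volume: 1142.68 m³.
RT60 = 0.161 · V / A = 0.161 × 1142.68 / 449.147 = 0.41 s.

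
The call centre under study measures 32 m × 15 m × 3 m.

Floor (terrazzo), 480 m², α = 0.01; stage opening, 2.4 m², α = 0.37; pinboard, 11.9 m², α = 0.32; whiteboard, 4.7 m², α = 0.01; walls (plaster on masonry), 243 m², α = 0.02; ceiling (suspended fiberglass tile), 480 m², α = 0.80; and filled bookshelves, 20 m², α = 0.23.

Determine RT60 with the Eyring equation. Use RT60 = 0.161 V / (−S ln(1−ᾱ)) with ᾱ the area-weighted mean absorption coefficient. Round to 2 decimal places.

0.48 sec

S = Σ Sᵢ = 1242.0 m².
Absorption A = 480·0.01 + 2.4·0.37 + 11.9·0.32 + 4.7·0.01 + 243·0.02 + 480·0.80 + 20·0.23 = 403.003 sabins.
ᾱ = 403.003 / 1242.0 = 0.3245.
−S·ln(1−ᾱ) = −1242.0 × ln(1 − 0.3245) = 487.239.
V = 32 × 15 × 3 = 1440 m³.
T = 0.161·V/[−S·ln(1−ᾱ)] = 0.161·1440/487.239 = 0.48 s.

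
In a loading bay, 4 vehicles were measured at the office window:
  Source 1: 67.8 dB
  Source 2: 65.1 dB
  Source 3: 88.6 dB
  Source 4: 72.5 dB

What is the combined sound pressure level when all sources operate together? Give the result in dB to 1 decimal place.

Converting to relative power and adding: 10^(67.8/10) + 10^(65.1/10) + 10^(88.6/10) + 10^(72.5/10) = 7.515e+08.
L_total = 10·log₁₀(7.515e+08) = 88.8 dB.

88.8 dB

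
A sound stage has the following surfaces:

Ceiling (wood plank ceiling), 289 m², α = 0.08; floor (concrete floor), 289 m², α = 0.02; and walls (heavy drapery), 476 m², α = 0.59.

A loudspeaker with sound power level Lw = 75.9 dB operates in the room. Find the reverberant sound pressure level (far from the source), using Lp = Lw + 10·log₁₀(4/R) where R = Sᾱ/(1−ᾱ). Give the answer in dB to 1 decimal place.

55.5 dB

A = 309.740 sabins; S = 1054.0 m².
ᾱ = 0.2939, so room constant R = A/(1−ᾱ) = 438.663 m².
Lp = Lw + 10 log₁₀(4/R) = 75.9 -20.40 = 55.5 dB.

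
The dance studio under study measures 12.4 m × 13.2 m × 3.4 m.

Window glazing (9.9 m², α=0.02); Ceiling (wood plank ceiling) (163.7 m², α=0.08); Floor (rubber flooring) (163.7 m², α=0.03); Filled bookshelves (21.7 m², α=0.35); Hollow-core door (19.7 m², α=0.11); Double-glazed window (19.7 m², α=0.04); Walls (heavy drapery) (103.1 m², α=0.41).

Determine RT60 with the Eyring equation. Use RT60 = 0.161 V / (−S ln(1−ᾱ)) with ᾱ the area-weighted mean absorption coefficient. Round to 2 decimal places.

S = Σ Sᵢ = 501.5 m².
Absorption A = 9.9×0.02 + 163.7×0.08 + 163.7×0.03 + 21.7×0.35 + 19.7×0.11 + 19.7×0.04 + 103.1×0.41 = 71.026 sabins.
ᾱ = 71.026 / 501.5 = 0.1416.
Eyring denominator: −S ln(1−ᾱ) = 76.572.
V = 12.4 × 13.2 × 3.4 = 556.512 m³.
RT60 = 0.161 × 556.512 / 76.572 = 1.17 s.

1.17 s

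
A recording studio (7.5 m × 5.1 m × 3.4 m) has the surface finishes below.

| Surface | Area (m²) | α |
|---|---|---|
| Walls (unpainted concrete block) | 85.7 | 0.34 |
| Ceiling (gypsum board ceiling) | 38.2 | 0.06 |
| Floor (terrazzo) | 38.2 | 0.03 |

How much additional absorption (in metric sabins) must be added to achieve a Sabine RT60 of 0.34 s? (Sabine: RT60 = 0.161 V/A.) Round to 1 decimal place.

Total absorption A₁ = 85.7·0.34 + 38.2·0.06 + 38.2·0.03
  = 29.138 + 2.292 + 1.146 = 32.576 m² sabins.
For T = 0.34 s, need A₂ = 0.161·V/T = 0.161·130.05/0.34 = 61.583 sabins.
Additional absorption ΔA = 61.583 − 32.576 = 29.0 sabins.

29.0 sabins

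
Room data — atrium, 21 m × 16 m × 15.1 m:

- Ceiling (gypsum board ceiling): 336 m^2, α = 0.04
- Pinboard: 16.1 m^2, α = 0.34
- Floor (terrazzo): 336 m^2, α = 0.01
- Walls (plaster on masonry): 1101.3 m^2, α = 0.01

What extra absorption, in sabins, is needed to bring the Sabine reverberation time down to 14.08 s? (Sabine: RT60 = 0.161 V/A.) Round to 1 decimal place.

24.7 sabins

Total absorption A₁ = 336·0.04 + 16.1·0.34 + 336·0.01 + 1101.3·0.01
  = 13.440 + 5.474 + 3.360 + 11.013 = 33.287 m^2 sabins.
V = 5073.6 m³. Required absorption A₂ = 0.161 × 5073.6 / 14.08 = 58.015 sabins.
Additional absorption ΔA = 58.015 − 33.287 = 24.7 sabins.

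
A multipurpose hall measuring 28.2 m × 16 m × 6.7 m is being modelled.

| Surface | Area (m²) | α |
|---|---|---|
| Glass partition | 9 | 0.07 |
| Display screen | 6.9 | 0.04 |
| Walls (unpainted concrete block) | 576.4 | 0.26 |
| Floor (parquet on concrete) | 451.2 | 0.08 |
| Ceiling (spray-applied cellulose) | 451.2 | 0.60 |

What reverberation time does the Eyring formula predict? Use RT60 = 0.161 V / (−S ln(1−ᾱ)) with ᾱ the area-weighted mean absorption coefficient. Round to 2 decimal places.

0.89 s

Total surface area S = 9 + 6.9 + 576.4 + 451.2 + 451.2 = 1494.7 m².
Σ(Sᵢαᵢ) = 9·0.07 + 6.9·0.04 + 576.4·0.26 + 451.2·0.08 + 451.2·0.60 = 457.586.
Mean coefficient ᾱ = A/S = 0.3061.
−S·ln(1−ᾱ) = −1494.7 × ln(1 − 0.3061) = 546.204.
V = 28.2 × 16 × 6.7 = 3023.04 m³.
RT60 = 0.161 × 3023.04 / 546.204 = 0.89 s.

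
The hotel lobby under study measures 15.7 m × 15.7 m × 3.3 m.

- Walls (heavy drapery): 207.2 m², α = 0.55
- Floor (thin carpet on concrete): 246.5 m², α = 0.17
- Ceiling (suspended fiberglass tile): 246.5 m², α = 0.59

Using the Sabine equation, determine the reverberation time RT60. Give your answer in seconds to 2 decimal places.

0.43 seconds

A = Σ Sᵢαᵢ = 207.2×0.55 + 246.5×0.17 + 246.5×0.59 = 301.300 sabins.
V = 15.7·15.7·3.3 = 813.417 m³.
T = 0.161 V/A = 0.161·813.417/301.300 = 0.43 s.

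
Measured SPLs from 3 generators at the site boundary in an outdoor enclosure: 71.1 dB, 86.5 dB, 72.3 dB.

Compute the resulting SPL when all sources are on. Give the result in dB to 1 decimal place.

Converting to relative power and adding: 10^(71.1/10) + 10^(86.5/10) + 10^(72.3/10) = 4.765e+08.
L_total = 10·log₁₀(4.765e+08) = 86.8 dB.

86.8 dB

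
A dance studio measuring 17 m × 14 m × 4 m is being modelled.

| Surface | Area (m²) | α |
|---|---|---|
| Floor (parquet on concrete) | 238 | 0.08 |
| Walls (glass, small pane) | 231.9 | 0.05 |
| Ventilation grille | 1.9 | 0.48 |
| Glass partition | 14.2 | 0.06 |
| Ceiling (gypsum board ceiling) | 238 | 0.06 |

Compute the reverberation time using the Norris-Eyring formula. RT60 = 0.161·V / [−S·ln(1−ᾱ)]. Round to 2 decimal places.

Total surface area S = 238 + 231.9 + 1.9 + 14.2 + 238 = 724.0 m².
Σ(Sᵢαᵢ) = 238×0.08 + 231.9×0.05 + 1.9×0.48 + 14.2×0.06 + 238×0.06 = 46.679.
Mean coefficient ᾱ = A/S = 0.0645.
−S·ln(1−ᾱ) = −724.0 × ln(1 − 0.0645) = 48.272.
V = 17 × 14 × 4 = 952 m³.
RT60 = 0.161 × 952 / 48.272 = 3.18 s.

3.18 s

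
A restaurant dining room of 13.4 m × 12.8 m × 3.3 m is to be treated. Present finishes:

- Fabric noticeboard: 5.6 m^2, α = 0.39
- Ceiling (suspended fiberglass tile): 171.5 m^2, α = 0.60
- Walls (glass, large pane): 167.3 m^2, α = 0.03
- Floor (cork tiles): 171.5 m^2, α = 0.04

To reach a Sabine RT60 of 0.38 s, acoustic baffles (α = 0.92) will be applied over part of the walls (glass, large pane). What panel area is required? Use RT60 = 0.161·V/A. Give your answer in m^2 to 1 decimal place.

138.0

Total absorption A₁ = 5.6×0.39 + 171.5×0.60 + 167.3×0.03 + 171.5×0.04
  = 2.184 + 102.900 + 5.019 + 6.860 = 116.963 m^2 sabins.
V = 566.016 m³. Target absorption A₂ = 0.161 × 566.016 / 0.38 = 239.812 sabins.
ΔA needed = 239.812 − 116.963 = 122.849 sabins.
Net gain per m^2: Δα = 0.92 − 0.03 = 0.89.
Panel area = 122.849 / 0.89 = 138.0 m^2.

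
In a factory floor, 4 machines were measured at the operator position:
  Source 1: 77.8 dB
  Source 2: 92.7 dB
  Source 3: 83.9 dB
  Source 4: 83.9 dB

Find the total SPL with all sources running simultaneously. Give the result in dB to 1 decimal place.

93.8 dB

Sum in the linear (power) domain: Σ 10^(Lᵢ/10) = 10^(77.8/10) + 10^(92.7/10) + 10^(83.9/10) + 10^(83.9/10) = 2.413e+09.
L_total = 10·log₁₀(2.413e+09) = 93.8 dB.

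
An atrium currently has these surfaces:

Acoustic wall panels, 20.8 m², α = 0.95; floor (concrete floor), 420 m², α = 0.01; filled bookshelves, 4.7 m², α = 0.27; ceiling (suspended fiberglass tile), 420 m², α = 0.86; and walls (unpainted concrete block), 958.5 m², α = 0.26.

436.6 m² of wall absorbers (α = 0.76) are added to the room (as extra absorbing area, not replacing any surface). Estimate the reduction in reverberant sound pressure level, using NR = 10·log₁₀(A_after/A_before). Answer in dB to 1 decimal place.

A_before = Σ Sᵢαᵢ = 20.8·0.95 + 420·0.01 + 4.7·0.27 + 420·0.86 + 958.5·0.26 = 635.639 sabins.
Added absorption = 436.6 × 0.76 = 331.816 sabins.
A_after = 635.639 + 331.816 = 967.455 sabins.
NR = 10·log₁₀(967.455/635.639) = 1.8 dB.

1.8 dB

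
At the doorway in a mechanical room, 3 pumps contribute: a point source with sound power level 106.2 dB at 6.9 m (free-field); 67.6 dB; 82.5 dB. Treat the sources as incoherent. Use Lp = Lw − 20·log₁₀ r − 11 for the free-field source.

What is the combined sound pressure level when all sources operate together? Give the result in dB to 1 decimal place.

Source at 6.9 m: Lp = 106.2 − 20·log₁₀(6.9) − 11 = 78.4 dB.
Sum in the linear (power) domain: Σ 10^(Lᵢ/10) = 10^(78.4/10) + 10^(67.6/10) + 10^(82.5/10) = 2.528e+08.
Back to dB: 10·log₁₀ Σ = 84.0 dB.

84.0 dB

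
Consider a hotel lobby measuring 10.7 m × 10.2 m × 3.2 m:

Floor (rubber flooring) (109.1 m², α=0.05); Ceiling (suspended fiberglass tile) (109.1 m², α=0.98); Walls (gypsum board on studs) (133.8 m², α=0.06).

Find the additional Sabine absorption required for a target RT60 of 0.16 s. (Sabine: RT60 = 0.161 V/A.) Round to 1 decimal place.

Equivalent absorption area: A₁ = 109.1*0.05 + 109.1*0.98 + 133.8*0.06 = 120.401 m².
Target A₂ = 0.161·349.248/0.16 = 351.431 sabins (V = 349.248 m³).
ΔA = A₂ − A₁ = 351.431 − 120.401 = 231.0 sabins.

231.0 sabins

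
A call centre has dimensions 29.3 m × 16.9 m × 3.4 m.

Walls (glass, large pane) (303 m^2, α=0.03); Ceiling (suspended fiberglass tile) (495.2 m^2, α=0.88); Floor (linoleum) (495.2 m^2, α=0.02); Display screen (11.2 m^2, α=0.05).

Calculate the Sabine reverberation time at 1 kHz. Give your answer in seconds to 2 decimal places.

A = Σ Sᵢαᵢ = 303·0.03 + 495.2·0.88 + 495.2·0.02 + 11.2·0.05 = 455.330 sabins.
V = 29.3·16.9·3.4 = 1683.578 m³.
T = 0.161 V/A = 0.161·1683.578/455.330 = 0.60 s.

0.60 sec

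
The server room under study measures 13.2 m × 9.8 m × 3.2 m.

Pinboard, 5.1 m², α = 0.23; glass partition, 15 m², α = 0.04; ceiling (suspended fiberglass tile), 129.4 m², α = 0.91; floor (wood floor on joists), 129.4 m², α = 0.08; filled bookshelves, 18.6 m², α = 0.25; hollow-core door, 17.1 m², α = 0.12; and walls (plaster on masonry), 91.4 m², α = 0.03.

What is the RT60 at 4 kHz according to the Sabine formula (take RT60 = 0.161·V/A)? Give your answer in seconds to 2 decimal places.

0.48 s

Total absorption A = 5.1×0.23 + 15×0.04 + 129.4×0.91 + 129.4×0.08 + 18.6×0.25 + 17.1×0.12 + 91.4×0.03
  = 1.173 + 0.600 + 117.754 + 10.352 + 4.650 + 2.052 + 2.742 = 139.323 m² sabins.
Volume V = 13.2 × 9.8 × 3.2 = 413.952 m³.
RT60 = 0.161 · V / A = 0.161 × 413.952 / 139.323 = 0.48 s.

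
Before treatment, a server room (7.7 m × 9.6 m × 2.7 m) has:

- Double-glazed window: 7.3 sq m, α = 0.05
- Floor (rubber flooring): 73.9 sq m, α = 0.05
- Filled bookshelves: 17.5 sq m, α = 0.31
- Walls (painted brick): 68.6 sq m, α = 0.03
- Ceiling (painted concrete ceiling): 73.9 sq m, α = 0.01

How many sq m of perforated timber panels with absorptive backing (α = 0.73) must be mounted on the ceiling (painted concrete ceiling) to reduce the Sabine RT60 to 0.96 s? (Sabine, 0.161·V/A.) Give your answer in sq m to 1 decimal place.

Summing Sᵢαᵢ: 0.365 + 3.695 + 5.425 + 2.058 + 0.739 → A₁ = 12.282 sabins.
V = 199.584 m³. Target absorption A₂ = 0.161 × 199.584 / 0.96 = 33.472 sabins.
Absorption to add: 33.472 − 12.282 = 21.190 sabins.
Net gain per sq m: Δα = 0.73 − 0.01 = 0.72.
Area = ΔA/Δα = 21.190/0.72 = 29.4 sq m.

29.4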